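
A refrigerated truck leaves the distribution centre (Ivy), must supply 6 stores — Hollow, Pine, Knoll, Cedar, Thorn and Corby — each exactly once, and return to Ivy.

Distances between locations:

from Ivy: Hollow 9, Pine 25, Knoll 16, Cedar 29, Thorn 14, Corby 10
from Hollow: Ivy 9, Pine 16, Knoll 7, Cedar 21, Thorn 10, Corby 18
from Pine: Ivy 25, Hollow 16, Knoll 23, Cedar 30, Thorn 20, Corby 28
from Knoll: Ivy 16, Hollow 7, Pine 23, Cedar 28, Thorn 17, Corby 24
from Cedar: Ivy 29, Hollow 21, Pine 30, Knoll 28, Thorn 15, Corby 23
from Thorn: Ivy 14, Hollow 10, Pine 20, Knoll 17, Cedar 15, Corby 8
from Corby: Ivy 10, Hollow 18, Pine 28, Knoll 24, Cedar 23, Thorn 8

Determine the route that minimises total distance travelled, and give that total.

There are 360 distinct closed tours to check (reversals are equivalent).
Ivy → Hollow → Pine → Knoll → Cedar → Thorn → Corby → Ivy: 9+16+23+28+15+8+10 = 109
Ivy → Hollow → Pine → Knoll → Cedar → Corby → Thorn → Ivy: 9+16+23+28+23+8+14 = 121
Ivy → Hollow → Pine → Knoll → Thorn → Cedar → Corby → Ivy: 9+16+23+17+15+23+10 = 113
Ivy → Hollow → Pine → Knoll → Thorn → Corby → Cedar → Ivy: 9+16+23+17+8+23+29 = 125
Ivy → Hollow → Pine → Knoll → Corby → Cedar → Thorn → Ivy: 9+16+23+24+23+15+14 = 124
Ivy → Hollow → Pine → Knoll → Corby → Thorn → Cedar → Ivy: 9+16+23+24+8+15+29 = 124
Ivy → Hollow → Pine → Cedar → Knoll → Thorn → Corby → Ivy: 9+16+30+28+17+8+10 = 118
Ivy → Hollow → Pine → Cedar → Knoll → Corby → Thorn → Ivy: 9+16+30+28+24+8+14 = 129
… (352 more)
Ivy → Hollow → Knoll → Pine → Cedar → Thorn → Corby → Ivy: 9+7+23+30+15+8+10 = 102  ← best
The minimum is 102.
One optimal route: Ivy → Hollow → Knoll → Pine → Cedar → Thorn → Corby → Ivy (or its reverse).

Minimum total distance: 102.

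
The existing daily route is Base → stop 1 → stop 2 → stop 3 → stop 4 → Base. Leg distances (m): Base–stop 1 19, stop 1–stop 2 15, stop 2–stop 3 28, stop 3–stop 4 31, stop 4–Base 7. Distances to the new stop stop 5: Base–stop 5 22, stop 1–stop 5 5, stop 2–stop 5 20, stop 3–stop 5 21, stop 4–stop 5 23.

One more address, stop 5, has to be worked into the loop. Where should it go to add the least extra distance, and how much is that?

Insertion cost between consecutive stops i–j is d(i,stop 5) + d(stop 5,j) − d(i,j):
  between Base and stop 1: 22 + 5 − 19 = 8
  between stop 1 and stop 2: 5 + 20 − 15 = 10
  between stop 2 and stop 3: 20 + 21 − 28 = 13
  between stop 3 and stop 4: 21 + 23 − 31 = 13
  between stop 4 and Base: 23 + 22 − 7 = 38
Cheapest insertion is between Base and stop 1, adding 8.
New total = 100 + 8 = 108.

+8 m — insert stop 5 between Base and stop 1.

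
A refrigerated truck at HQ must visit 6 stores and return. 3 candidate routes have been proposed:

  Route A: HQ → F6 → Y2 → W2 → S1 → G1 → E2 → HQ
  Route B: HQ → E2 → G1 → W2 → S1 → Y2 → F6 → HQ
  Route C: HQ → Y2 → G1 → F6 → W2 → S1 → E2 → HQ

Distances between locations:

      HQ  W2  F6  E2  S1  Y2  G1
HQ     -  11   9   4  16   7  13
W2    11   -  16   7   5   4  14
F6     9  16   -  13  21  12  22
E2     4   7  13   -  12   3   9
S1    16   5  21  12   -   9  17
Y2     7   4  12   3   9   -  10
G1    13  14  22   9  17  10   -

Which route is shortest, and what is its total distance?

Shortest is Route A, total 60.

Route A: 9 + 12 + 4 + 5 + 17 + 9 + 4 = 60
Route B: 4 + 9 + 14 + 5 + 9 + 12 + 9 = 62
Route C: 7 + 10 + 22 + 16 + 5 + 12 + 4 = 76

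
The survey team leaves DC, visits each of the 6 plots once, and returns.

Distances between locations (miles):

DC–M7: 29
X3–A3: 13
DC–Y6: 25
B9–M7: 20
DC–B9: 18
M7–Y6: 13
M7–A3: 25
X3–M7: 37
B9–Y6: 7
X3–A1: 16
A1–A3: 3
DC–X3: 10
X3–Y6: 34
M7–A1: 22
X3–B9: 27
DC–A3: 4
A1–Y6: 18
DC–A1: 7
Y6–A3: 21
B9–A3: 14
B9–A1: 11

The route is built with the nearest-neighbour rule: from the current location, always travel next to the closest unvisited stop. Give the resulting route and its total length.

Total distance 85 miles via the nearest-neighbour route DC → A3 → A1 → B9 → Y6 → M7 → X3 → DC.

DC → [A3:4 / A1:7 / X3:10 / B9:18 / Y6:25 / M7:29] → A3 (4)
A3 → [A1:3 / X3:13 / B9:14 / Y6:21 / M7:25] → A1 (3)
A1 → [B9:11 / X3:16 / Y6:18 / M7:22] → B9 (11)
B9 → [Y6:7 / M7:20 / X3:27] → Y6 (7)
Y6 → [M7:13 / X3:34] → M7 (13)
M7 → [X3:37] → X3 (37)
Return X3→DC: 10.
Total = 4 + 3 + 11 + 7 + 13 + 37 + 10 = 85.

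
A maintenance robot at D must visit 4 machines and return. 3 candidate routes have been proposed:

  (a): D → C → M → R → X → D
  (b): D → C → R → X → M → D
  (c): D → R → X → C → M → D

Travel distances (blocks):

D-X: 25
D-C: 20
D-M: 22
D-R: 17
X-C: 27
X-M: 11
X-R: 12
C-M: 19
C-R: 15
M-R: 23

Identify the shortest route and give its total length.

(a): 20 + 19 + 23 + 12 + 25 = 99
(b): 20 + 15 + 12 + 11 + 22 = 80
(c): 17 + 12 + 27 + 19 + 22 = 97

Shortest is (b), total 80 blocks.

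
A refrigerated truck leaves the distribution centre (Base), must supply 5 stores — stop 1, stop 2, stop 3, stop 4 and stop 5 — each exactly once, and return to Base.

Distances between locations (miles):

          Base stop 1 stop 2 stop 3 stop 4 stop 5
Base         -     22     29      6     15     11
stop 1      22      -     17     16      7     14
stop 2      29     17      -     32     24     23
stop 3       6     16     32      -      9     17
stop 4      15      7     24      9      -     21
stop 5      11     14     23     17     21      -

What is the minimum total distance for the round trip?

Shortest round trip = 73 miles.

There are 60 distinct closed tours to check (reversals are equivalent).
Base → stop 1 → stop 2 → stop 3 → stop 4 → stop 5 → Base: 22+17+32+9+21+11 = 112
Base → stop 1 → stop 2 → stop 3 → stop 5 → stop 4 → Base: 22+17+32+17+21+15 = 124
Base → stop 1 → stop 2 → stop 4 → stop 3 → stop 5 → Base: 22+17+24+9+17+11 = 100
Base → stop 1 → stop 2 → stop 4 → stop 5 → stop 3 → Base: 22+17+24+21+17+6 = 107
Base → stop 1 → stop 2 → stop 5 → stop 3 → stop 4 → Base: 22+17+23+17+9+15 = 103
Base → stop 1 → stop 2 → stop 5 → stop 4 → stop 3 → Base: 22+17+23+21+9+6 = 98
Base → stop 1 → stop 3 → stop 2 → stop 4 → stop 5 → Base: 22+16+32+24+21+11 = 126
Base → stop 1 → stop 3 → stop 2 → stop 5 → stop 4 → Base: 22+16+32+23+21+15 = 129
Base → stop 1 → stop 3 → stop 4 → stop 2 → stop 5 → Base: 22+16+9+24+23+11 = 105
Base → stop 1 → stop 3 → stop 4 → stop 5 → stop 2 → Base: 22+16+9+21+23+29 = 120
Base → stop 1 → stop 3 → stop 5 → stop 2 → stop 4 → Base: 22+16+17+23+24+15 = 117
Base → stop 1 → stop 3 → stop 5 → stop 4 → stop 2 → Base: 22+16+17+21+24+29 = 129
Base → stop 1 → stop 4 → stop 2 → stop 3 → stop 5 → Base: 22+7+24+32+17+11 = 113
Base → stop 1 → stop 4 → stop 2 → stop 5 → stop 3 → Base: 22+7+24+23+17+6 = 99
… (46 more)
Base → stop 3 → stop 4 → stop 1 → stop 2 → stop 5 → Base: 6+9+7+17+23+11 = 73  ← best
The minimum is 73.
One optimal route: Base → stop 3 → stop 4 → stop 1 → stop 2 → stop 5 → Base (or its reverse).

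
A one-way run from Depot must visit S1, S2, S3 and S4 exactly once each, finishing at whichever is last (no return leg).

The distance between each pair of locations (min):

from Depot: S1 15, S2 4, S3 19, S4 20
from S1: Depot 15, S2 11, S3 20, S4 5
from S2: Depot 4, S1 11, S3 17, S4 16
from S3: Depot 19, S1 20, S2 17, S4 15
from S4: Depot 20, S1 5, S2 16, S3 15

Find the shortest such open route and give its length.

Minimum one-way distance = 35 min.

There are 4! = 24 possible orderings.
Depot → S1 → S2 → S3 → S4: 15+11+17+15 = 58
Depot → S1 → S2 → S4 → S3: 15+11+16+15 = 57
Depot → S1 → S3 → S2 → S4: 15+20+17+16 = 68
Depot → S1 → S3 → S4 → S2: 15+20+15+16 = 66
Depot → S1 → S4 → S2 → S3: 15+5+16+17 = 53
Depot → S1 → S4 → S3 → S2: 15+5+15+17 = 52
Depot → S2 → S1 → S3 → S4: 4+11+20+15 = 50
Depot → S2 → S1 → S4 → S3: 4+11+5+15 = 35
Depot → S2 → S3 → S1 → S4: 4+17+20+5 = 46
Depot → S2 → S3 → S4 → S1: 4+17+15+5 = 41
Depot → S2 → S4 → S1 → S3: 4+16+5+20 = 45
Depot → S2 → S4 → S3 → S1: 4+16+15+20 = 55
Depot → S3 → S1 → S2 → S4: 19+20+11+16 = 66
Depot → S3 → S1 → S4 → S2: 19+20+5+16 = 60
… (10 more)
The minimum is 35.
One shortest path: Depot → S2 → S1 → S4 → S3.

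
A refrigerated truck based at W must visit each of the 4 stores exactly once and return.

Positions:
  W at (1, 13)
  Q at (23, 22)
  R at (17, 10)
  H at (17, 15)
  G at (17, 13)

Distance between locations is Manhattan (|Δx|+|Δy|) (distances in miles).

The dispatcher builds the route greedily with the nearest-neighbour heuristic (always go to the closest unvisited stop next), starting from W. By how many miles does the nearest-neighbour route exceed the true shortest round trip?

From W: G=16, H=18, R=19, Q=31 → choose G (16).
From G: H=2, R=3, Q=15 → choose H (2).
From H: R=5, Q=13 → choose R (5).
From R: Q=18 → choose Q (18).
NN route W → G → H → R → Q → W costs 72.
Optimal: W → Q → H → R → G → W costs 68 (by enumerating all 12 distinct tours).
Excess = 72 − 68 = 4.

The nearest-neighbour route is 4 miles longer than optimal.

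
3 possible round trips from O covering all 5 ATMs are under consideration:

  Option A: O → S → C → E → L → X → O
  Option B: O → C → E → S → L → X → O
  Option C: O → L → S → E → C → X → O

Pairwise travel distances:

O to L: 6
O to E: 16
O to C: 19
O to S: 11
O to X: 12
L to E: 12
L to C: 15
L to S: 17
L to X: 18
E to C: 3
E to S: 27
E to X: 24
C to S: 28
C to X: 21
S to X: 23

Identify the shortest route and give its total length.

Option A: 11 + 28 + 3 + 12 + 18 + 12 = 84
Option B: 19 + 3 + 27 + 17 + 18 + 12 = 96
Option C: 6 + 17 + 27 + 3 + 21 + 12 = 86

Shortest is Option A, total 84.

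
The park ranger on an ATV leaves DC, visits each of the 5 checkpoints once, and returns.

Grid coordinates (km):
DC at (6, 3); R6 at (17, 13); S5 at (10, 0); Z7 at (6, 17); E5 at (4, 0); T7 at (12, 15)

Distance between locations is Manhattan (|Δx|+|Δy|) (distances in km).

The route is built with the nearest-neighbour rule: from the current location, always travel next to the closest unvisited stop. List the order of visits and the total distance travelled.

Total distance 64 km via the nearest-neighbour route DC → E5 → S5 → T7 → R6 → Z7 → DC.

DC → [E5:5 / S5:7 / Z7:14 / T7:18 / R6:21] → E5 (5)
E5 → [S5:6 / Z7:19 / T7:23 / R6:26] → S5 (6)
S5 → [T7:17 / R6:20 / Z7:21] → T7 (17)
T7 → [R6:7 / Z7:8] → R6 (7)
R6 → [Z7:15] → Z7 (15)
Return Z7→DC: 14.
Total = 5 + 6 + 17 + 7 + 15 + 14 = 64.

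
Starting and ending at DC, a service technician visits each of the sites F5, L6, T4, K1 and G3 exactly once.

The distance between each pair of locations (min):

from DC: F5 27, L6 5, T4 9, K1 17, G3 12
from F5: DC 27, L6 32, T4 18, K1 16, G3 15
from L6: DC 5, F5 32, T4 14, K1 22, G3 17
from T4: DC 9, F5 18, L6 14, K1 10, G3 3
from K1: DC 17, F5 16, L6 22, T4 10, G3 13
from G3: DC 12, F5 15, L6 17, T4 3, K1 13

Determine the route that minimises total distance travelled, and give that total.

With 5 stops there are 5!/2 = 60 distinct round trips (a route and its reverse cost the same).
DC → F5 → L6 → T4 → K1 → G3 → DC: 27+32+14+10+13+12 = 108
DC → F5 → L6 → T4 → G3 → K1 → DC: 27+32+14+3+13+17 = 106
DC → F5 → L6 → K1 → T4 → G3 → DC: 27+32+22+10+3+12 = 106
DC → F5 → L6 → K1 → G3 → T4 → DC: 27+32+22+13+3+9 = 106
DC → F5 → L6 → G3 → T4 → K1 → DC: 27+32+17+3+10+17 = 106
DC → F5 → L6 → G3 → K1 → T4 → DC: 27+32+17+13+10+9 = 108
DC → F5 → T4 → L6 → K1 → G3 → DC: 27+18+14+22+13+12 = 106
DC → F5 → T4 → L6 → G3 → K1 → DC: 27+18+14+17+13+17 = 106
DC → F5 → T4 → K1 → L6 → G3 → DC: 27+18+10+22+17+12 = 106
DC → F5 → T4 → K1 → G3 → L6 → DC: 27+18+10+13+17+5 = 90
DC → F5 → T4 → G3 → L6 → K1 → DC: 27+18+3+17+22+17 = 104
DC → F5 → T4 → G3 → K1 → L6 → DC: 27+18+3+13+22+5 = 88
DC → F5 → K1 → L6 → T4 → G3 → DC: 27+16+22+14+3+12 = 94
DC → F5 → K1 → L6 → G3 → T4 → DC: 27+16+22+17+3+9 = 94
… (46 more)
DC → L6 → T4 → G3 → F5 → K1 → DC: 5+14+3+15+16+17 = 70  ← best
The minimum is 70.
One optimal route: DC → L6 → T4 → G3 → F5 → K1 → DC (or its reverse).

Shortest round trip = 70 min.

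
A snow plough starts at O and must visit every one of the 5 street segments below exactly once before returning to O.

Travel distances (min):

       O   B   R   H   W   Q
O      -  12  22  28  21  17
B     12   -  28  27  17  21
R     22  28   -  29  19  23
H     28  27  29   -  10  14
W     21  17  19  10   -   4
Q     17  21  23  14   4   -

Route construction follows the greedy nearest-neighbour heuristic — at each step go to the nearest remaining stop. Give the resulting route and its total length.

Total distance 98 min via the nearest-neighbour route O → B → W → Q → H → R → O.

From O: distances to unvisited — B=12, Q=17, W=21, R=22, H=28. Nearest is B (12).
From B: distances to unvisited — W=17, Q=21, H=27, R=28. Nearest is W (17).
From W: distances to unvisited — Q=4, H=10, R=19. Nearest is Q (4).
From Q: distances to unvisited — H=14, R=23. Nearest is H (14).
From H: distances to unvisited — R=29. Nearest is R (29).
Return R→O: 22.
Total = 12 + 17 + 4 + 14 + 29 + 22 = 98.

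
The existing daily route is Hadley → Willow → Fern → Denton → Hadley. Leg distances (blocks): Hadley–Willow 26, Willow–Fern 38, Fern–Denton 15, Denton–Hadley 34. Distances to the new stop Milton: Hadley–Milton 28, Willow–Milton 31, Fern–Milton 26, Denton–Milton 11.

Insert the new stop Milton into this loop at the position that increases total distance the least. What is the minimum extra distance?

Adding 5 blocks by placing Milton on the Denton–Hadley leg.

Insertion cost between consecutive stops i–j is d(i,Milton) + d(Milton,j) − d(i,j):
  between Hadley and Willow: 28 + 31 − 26 = 33
  between Willow and Fern: 31 + 26 − 38 = 19
  between Fern and Denton: 26 + 11 − 15 = 22
  between Denton and Hadley: 11 + 28 − 34 = 5
Cheapest insertion is between Denton and Hadley, adding 5.
New total = 113 + 5 = 118.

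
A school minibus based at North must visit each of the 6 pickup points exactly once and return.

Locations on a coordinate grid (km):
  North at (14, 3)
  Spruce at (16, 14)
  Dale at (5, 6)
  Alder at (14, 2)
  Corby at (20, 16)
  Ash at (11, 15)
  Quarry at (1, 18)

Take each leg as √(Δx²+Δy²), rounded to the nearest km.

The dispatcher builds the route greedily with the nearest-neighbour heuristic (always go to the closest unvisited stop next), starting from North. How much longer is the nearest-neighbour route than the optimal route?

The nearest-neighbour route is 13 km longer than optimal.

North: Alder=1, Dale=9, Spruce=11, Ash=12, Corby=14, Quarry=20 ⇒ Alder
Alder: Dale=10, Spruce=12, Ash=13, Corby=15, Quarry=21 ⇒ Dale
Dale: Ash=11, Quarry=13, Spruce=14, Corby=18 ⇒ Ash
Ash: Spruce=5, Corby=9, Quarry=10 ⇒ Spruce
Spruce: Corby=4, Quarry=16 ⇒ Corby
Corby: Quarry=19 ⇒ Quarry
NN route North → Alder → Dale → Ash → Spruce → Corby → Quarry → North costs 70.
Optimal: North → Dale → Quarry → Ash → Spruce → Corby → Alder → North costs 57 (by enumerating all 360 distinct tours).
Excess = 70 − 57 = 13.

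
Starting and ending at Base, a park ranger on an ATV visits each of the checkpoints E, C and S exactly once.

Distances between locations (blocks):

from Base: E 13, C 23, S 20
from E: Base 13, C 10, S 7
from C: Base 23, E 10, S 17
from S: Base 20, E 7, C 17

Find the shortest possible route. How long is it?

Base→E→C→S→Base: 13+10+17+20 = 60
Base→E→S→C→Base: 13+7+17+23 = 60
Base→C→E→S→Base: 23+10+7+20 = 60
The minimum is 60.
One optimal route: Base → E → C → S → Base (or its reverse).

60 blocks — the shortest possible round trip.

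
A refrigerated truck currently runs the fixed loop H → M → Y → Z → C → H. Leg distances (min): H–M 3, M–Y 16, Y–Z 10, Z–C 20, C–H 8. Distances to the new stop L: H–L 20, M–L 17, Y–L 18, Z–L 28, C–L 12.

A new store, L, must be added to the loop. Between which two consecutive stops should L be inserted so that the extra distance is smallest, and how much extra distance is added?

Insertion cost between consecutive stops i–j is d(i,L) + d(L,j) − d(i,j):
  between H and M: 20 + 17 − 3 = 34
  between M and Y: 17 + 18 − 16 = 19
  between Y and Z: 18 + 28 − 10 = 36
  between Z and C: 28 + 12 − 20 = 20
  between C and H: 12 + 20 − 8 = 24
Cheapest insertion is between M and Y, adding 19.
New total = 57 + 19 = 76.

Minimum extra distance: 19 min, inserting L between M and Y.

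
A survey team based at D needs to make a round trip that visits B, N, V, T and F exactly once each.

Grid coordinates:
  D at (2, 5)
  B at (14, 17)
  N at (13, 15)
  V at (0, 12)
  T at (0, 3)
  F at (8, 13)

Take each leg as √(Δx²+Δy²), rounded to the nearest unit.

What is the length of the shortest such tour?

Shortest round trip = 44.

With 5 stops there are 5!/2 = 60 distinct round trips (a route and its reverse cost the same).
D - B - N - V - T - F - D: 17+2+13+9+13+10 = 64
D - B - N - V - F - T - D: 17+2+13+8+13+3 = 56
D - B - N - T - V - F - D: 17+2+18+9+8+10 = 64
D - B - N - T - F - V - D: 17+2+18+13+8+7 = 65
D - B - N - F - V - T - D: 17+2+5+8+9+3 = 44
D - B - N - F - T - V - D: 17+2+5+13+9+7 = 53
D - B - V - N - T - F - D: 17+15+13+18+13+10 = 86
D - B - V - N - F - T - D: 17+15+13+5+13+3 = 66
D - B - V - T - N - F - D: 17+15+9+18+5+10 = 74
D - B - V - T - F - N - D: 17+15+9+13+5+15 = 74
D - B - V - F - N - T - D: 17+15+8+5+18+3 = 66
D - B - V - F - T - N - D: 17+15+8+13+18+15 = 86
D - B - T - N - V - F - D: 17+20+18+13+8+10 = 86
D - B - T - N - F - V - D: 17+20+18+5+8+7 = 75
… (46 more)
The minimum is 44.
One optimal route: D → B → N → F → V → T → D (or its reverse).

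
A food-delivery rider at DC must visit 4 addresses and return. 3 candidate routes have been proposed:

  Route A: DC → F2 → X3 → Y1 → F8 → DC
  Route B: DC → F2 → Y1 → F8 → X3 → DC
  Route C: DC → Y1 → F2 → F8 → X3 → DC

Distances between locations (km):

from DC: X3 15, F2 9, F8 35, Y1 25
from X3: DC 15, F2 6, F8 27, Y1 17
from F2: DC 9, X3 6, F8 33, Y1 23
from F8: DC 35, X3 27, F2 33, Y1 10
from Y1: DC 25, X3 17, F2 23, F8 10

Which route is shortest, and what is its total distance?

77 km — Route A is the shortest.

Route A: 9 + 6 + 17 + 10 + 35 = 77
Route B: 9 + 23 + 10 + 27 + 15 = 84
Route C: 25 + 23 + 33 + 27 + 15 = 123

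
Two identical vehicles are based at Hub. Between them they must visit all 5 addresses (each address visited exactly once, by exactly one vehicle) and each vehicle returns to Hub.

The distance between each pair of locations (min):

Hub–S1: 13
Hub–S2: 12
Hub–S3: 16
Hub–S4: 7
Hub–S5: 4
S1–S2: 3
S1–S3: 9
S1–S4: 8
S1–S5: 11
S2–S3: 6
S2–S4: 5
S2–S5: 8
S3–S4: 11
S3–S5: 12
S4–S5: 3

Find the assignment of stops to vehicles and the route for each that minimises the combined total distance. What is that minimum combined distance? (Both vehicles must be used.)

Check every non-empty split of the stops between the two vehicles; for each half take its own optimal tour:
  {S1} + {S2, S3, S4, S5}: 26 + 34 = 60
  {S2} + {S1, S3, S4, S5}: 24 + 40 = 64
  {S1, S2} + {S3, S4, S5}: 28 + 34 = 62
  {S3} + {S1, S2, S4, S5}: 32 + 28 = 60
  {S1, S3} + {S2, S4, S5}: 38 + 24 = 62
  {S2, S3} + {S1, S4, S5}: 34 + 28 = 62
  … (15 splits in total)
  {S1, S2, S3, S4} + {S5}: 40 + 8 = 48  ← best
Best: vehicle 1 Hub → S1 → S2 → S3 → S4 → Hub = 40; vehicle 2 Hub → S5 → Hub = 8; combined 48.

Minimum combined distance: 48 min.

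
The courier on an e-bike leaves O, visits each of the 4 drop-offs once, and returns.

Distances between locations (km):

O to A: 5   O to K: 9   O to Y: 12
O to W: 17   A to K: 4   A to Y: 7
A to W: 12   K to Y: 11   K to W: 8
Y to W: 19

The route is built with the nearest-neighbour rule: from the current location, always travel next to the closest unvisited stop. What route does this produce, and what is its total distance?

Nearest-neighbour total = 48 km; route O → A → K → W → Y → O.

From O: distances to unvisited — A=5, K=9, Y=12, W=17. Nearest is A (5).
From A: distances to unvisited — K=4, Y=7, W=12. Nearest is K (4).
From K: distances to unvisited — W=8, Y=11. Nearest is W (8).
From W: distances to unvisited — Y=19. Nearest is Y (19).
Return Y→O: 12.
Total = 5 + 4 + 8 + 19 + 12 = 48.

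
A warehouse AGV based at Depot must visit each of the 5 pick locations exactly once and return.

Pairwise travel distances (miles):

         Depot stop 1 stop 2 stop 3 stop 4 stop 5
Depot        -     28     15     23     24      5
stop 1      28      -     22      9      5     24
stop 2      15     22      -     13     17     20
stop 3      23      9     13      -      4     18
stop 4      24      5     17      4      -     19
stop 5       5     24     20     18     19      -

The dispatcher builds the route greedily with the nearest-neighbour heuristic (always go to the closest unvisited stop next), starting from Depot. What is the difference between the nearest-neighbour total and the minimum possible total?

The nearest-neighbour route is 3 miles longer than optimal.

Depot: stop 5=5, stop 2=15, stop 3=23, stop 4=24, stop 1=28 ⇒ stop 5
stop 5: stop 3=18, stop 4=19, stop 2=20, stop 1=24 ⇒ stop 3
stop 3: stop 4=4, stop 1=9, stop 2=13 ⇒ stop 4
stop 4: stop 1=5, stop 2=17 ⇒ stop 1
stop 1: stop 2=22 ⇒ stop 2
NN route Depot → stop 5 → stop 3 → stop 4 → stop 1 → stop 2 → Depot costs 69.
Optimal: Depot → stop 2 → stop 3 → stop 1 → stop 4 → stop 5 → Depot costs 66 (by enumerating all 60 distinct tours).
Excess = 69 − 66 = 3.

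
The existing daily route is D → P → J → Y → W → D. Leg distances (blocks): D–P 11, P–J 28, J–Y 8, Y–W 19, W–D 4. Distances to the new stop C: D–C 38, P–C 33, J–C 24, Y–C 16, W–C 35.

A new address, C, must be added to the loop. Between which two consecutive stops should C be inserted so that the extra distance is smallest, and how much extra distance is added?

Insertion cost between consecutive stops i–j is d(i,C) + d(C,j) − d(i,j):
  between D and P: 38 + 33 − 11 = 60
  between P and J: 33 + 24 − 28 = 29
  between J and Y: 24 + 16 − 8 = 32
  between Y and W: 16 + 35 − 19 = 32
  between W and D: 35 + 38 − 4 = 69
Cheapest insertion is between P and J, adding 29.
New total = 70 + 29 = 99.

+29 blocks — insert C between P and J.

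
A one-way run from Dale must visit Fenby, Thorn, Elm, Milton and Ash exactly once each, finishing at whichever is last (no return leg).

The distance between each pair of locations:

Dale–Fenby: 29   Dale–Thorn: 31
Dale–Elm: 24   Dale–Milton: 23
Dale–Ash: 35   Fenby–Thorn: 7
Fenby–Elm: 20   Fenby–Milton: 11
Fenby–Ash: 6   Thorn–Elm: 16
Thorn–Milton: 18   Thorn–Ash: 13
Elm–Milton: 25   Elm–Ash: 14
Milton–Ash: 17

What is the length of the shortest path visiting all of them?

68 — the minimum one-way total.

There are 5! = 120 possible orderings.
Dale→Fenby→Thorn→Elm→Milton→Ash: 29+7+16+25+17 = 94
Dale→Fenby→Thorn→Elm→Ash→Milton: 29+7+16+14+17 = 83
Dale→Fenby→Thorn→Milton→Elm→Ash: 29+7+18+25+14 = 93
Dale→Fenby→Thorn→Milton→Ash→Elm: 29+7+18+17+14 = 85
Dale→Fenby→Thorn→Ash→Elm→Milton: 29+7+13+14+25 = 88
Dale→Fenby→Thorn→Ash→Milton→Elm: 29+7+13+17+25 = 91
Dale→Fenby→Elm→Thorn→Milton→Ash: 29+20+16+18+17 = 100
Dale→Fenby→Elm→Thorn→Ash→Milton: 29+20+16+13+17 = 95
Dale→Fenby→Elm→Milton→Thorn→Ash: 29+20+25+18+13 = 105
Dale→Fenby→Elm→Milton→Ash→Thorn: 29+20+25+17+13 = 104
Dale→Fenby→Elm→Ash→Thorn→Milton: 29+20+14+13+18 = 94
Dale→Fenby→Elm→Ash→Milton→Thorn: 29+20+14+17+18 = 98
Dale→Fenby→Milton→Thorn→Elm→Ash: 29+11+18+16+14 = 88
Dale→Fenby→Milton→Thorn→Ash→Elm: 29+11+18+13+14 = 85
… (106 more)
Dale→Milton→Fenby→Thorn→Ash→Elm: 23+11+7+13+14 = 68  ← best
The minimum is 68.
One shortest path: Dale → Milton → Fenby → Thorn → Ash → Elm.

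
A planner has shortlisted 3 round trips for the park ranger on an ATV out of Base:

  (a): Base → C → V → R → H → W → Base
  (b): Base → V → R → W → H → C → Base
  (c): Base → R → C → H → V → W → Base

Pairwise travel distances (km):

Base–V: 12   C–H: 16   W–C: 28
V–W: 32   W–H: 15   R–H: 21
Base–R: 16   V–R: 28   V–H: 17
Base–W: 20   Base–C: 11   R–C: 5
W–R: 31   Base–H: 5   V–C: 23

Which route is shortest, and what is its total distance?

(a): 11 + 23 + 28 + 21 + 15 + 20 = 118
(b): 12 + 28 + 31 + 15 + 16 + 11 = 113
(c): 16 + 5 + 16 + 17 + 32 + 20 = 106

106 km — (c) is the shortest.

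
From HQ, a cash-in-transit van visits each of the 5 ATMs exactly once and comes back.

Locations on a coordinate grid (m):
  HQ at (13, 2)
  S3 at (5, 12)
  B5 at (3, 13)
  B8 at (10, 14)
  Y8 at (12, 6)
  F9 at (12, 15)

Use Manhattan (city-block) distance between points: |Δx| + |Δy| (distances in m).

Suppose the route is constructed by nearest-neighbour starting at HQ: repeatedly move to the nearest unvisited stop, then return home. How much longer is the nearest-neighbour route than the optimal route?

From HQ: Y8=5, F9=14, B8=15, S3=18, B5=21 → choose Y8 (5).
From Y8: F9=9, B8=10, S3=13, B5=16 → choose F9 (9).
From F9: B8=3, S3=10, B5=11 → choose B8 (3).
From B8: S3=7, B5=8 → choose S3 (7).
From S3: B5=3 → choose B5 (3).
NN route HQ → Y8 → F9 → B8 → S3 → B5 → HQ costs 48.
Optimal: HQ → S3 → B5 → B8 → F9 → Y8 → HQ costs 46 (by enumerating all 60 distinct tours).
Excess = 48 − 46 = 2.

Excess over optimum: 2 m.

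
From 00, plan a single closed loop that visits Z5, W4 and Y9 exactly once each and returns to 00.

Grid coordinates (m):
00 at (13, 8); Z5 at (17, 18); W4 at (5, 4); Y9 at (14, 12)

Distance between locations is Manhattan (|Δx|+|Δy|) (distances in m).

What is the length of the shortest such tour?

Shortest round trip = 52 m.

There are 3 distinct closed tours to check (reversals are equivalent).
00 - Z5 - W4 - Y9 - 00: 14+26+17+5 = 62
00 - Z5 - Y9 - W4 - 00: 14+9+17+12 = 52
00 - W4 - Z5 - Y9 - 00: 12+26+9+5 = 52
The minimum is 52.
One optimal route: 00 → Z5 → Y9 → W4 → 00 (or its reverse).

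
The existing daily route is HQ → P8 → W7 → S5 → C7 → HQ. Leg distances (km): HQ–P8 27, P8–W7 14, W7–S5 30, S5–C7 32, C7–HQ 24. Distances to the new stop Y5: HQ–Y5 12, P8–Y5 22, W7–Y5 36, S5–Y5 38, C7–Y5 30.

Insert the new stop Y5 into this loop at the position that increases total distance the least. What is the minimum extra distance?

Minimum extra distance: 7 km, inserting Y5 between HQ and P8.

Insertion cost between consecutive stops i–j is d(i,Y5) + d(Y5,j) − d(i,j):
  between HQ and P8: 12 + 22 − 27 = 7
  between P8 and W7: 22 + 36 − 14 = 44
  between W7 and S5: 36 + 38 − 30 = 44
  between S5 and C7: 38 + 30 − 32 = 36
  between C7 and HQ: 30 + 12 − 24 = 18
Cheapest insertion is between HQ and P8, adding 7.
New total = 127 + 7 = 134.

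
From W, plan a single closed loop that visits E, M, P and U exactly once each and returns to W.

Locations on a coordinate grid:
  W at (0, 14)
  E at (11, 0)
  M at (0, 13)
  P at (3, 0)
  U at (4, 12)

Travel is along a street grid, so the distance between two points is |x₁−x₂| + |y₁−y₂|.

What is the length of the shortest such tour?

Minimum total distance: 50.

W→E→M→P→U→W: 25+24+16+13+6 = 84
W→E→M→U→P→W: 25+24+5+13+17 = 84
W→E→P→M→U→W: 25+8+16+5+6 = 60
W→E→P→U→M→W: 25+8+13+5+1 = 52
W→E→U→M→P→W: 25+19+5+16+17 = 82
W→E→U→P→M→W: 25+19+13+16+1 = 74
W→M→E→P→U→W: 1+24+8+13+6 = 52
W→M→E→U→P→W: 1+24+19+13+17 = 74
W→M→P→E→U→W: 1+16+8+19+6 = 50
W→M→U→E→P→W: 1+5+19+8+17 = 50
W→P→E→M→U→W: 17+8+24+5+6 = 60
W→P→M→E→U→W: 17+16+24+19+6 = 82
The minimum is 50.
One optimal route: W → M → P → E → U → W (or its reverse).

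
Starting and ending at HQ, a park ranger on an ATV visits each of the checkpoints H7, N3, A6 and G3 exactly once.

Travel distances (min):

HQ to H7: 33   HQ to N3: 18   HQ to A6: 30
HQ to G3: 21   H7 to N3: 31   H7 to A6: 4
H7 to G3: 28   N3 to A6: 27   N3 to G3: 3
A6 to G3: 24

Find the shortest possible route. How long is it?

82 min — the shortest possible round trip.

There are 12 distinct closed tours to check (reversals are equivalent).
HQ → H7 → N3 → A6 → G3 → HQ: 33+31+27+24+21 = 136
HQ → H7 → N3 → G3 → A6 → HQ: 33+31+3+24+30 = 121
HQ → H7 → A6 → N3 → G3 → HQ: 33+4+27+3+21 = 88
HQ → H7 → A6 → G3 → N3 → HQ: 33+4+24+3+18 = 82
HQ → H7 → G3 → N3 → A6 → HQ: 33+28+3+27+30 = 121
HQ → H7 → G3 → A6 → N3 → HQ: 33+28+24+27+18 = 130
HQ → N3 → H7 → A6 → G3 → HQ: 18+31+4+24+21 = 98
HQ → N3 → H7 → G3 → A6 → HQ: 18+31+28+24+30 = 131
HQ → N3 → A6 → H7 → G3 → HQ: 18+27+4+28+21 = 98
HQ → N3 → G3 → H7 → A6 → HQ: 18+3+28+4+30 = 83
HQ → A6 → H7 → N3 → G3 → HQ: 30+4+31+3+21 = 89
HQ → A6 → N3 → H7 → G3 → HQ: 30+27+31+28+21 = 137
The minimum is 82.
One optimal route: HQ → H7 → A6 → G3 → N3 → HQ (or its reverse).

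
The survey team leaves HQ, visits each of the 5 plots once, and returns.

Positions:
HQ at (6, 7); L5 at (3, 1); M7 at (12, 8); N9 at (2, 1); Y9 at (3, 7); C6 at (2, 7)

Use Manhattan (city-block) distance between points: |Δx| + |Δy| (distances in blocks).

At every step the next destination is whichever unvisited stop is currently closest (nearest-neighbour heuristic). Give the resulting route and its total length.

Total distance 34 blocks via the nearest-neighbour route HQ → Y9 → C6 → N9 → L5 → M7 → HQ.

From HQ: distances to unvisited — Y9=3, C6=4, M7=7, L5=9, N9=10. Nearest is Y9 (3).
From Y9: distances to unvisited — C6=1, L5=6, N9=7, M7=10. Nearest is C6 (1).
From C6: distances to unvisited — N9=6, L5=7, M7=11. Nearest is N9 (6).
From N9: distances to unvisited — L5=1, M7=17. Nearest is L5 (1).
From L5: distances to unvisited — M7=16. Nearest is M7 (16).
Return M7→HQ: 7.
Total = 3 + 1 + 6 + 1 + 16 + 7 = 34.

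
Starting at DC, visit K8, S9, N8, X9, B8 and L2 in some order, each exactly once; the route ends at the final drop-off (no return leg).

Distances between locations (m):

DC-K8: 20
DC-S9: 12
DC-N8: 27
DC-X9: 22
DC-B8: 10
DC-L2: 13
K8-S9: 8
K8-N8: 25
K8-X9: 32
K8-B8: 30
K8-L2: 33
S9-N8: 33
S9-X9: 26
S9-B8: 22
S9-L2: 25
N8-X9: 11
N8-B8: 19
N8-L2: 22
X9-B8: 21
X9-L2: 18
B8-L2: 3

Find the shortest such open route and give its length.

75 m — the minimum one-way total.

There are 6! = 720 possible orderings.
DC → K8 → S9 → N8 → X9 → B8 → L2: 20+8+33+11+21+3 = 96
DC → K8 → S9 → N8 → X9 → L2 → B8: 20+8+33+11+18+3 = 93
DC → K8 → S9 → N8 → B8 → X9 → L2: 20+8+33+19+21+18 = 119
DC → K8 → S9 → N8 → B8 → L2 → X9: 20+8+33+19+3+18 = 101
DC → K8 → S9 → N8 → L2 → X9 → B8: 20+8+33+22+18+21 = 122
DC → K8 → S9 → N8 → L2 → B8 → X9: 20+8+33+22+3+21 = 107
DC → K8 → S9 → X9 → N8 → B8 → L2: 20+8+26+11+19+3 = 87
DC → K8 → S9 → X9 → N8 → L2 → B8: 20+8+26+11+22+3 = 90
… (712 more)
DC → B8 → L2 → X9 → N8 → K8 → S9: 10+3+18+11+25+8 = 75  ← best
The minimum is 75.
One shortest path: DC → B8 → L2 → X9 → N8 → K8 → S9.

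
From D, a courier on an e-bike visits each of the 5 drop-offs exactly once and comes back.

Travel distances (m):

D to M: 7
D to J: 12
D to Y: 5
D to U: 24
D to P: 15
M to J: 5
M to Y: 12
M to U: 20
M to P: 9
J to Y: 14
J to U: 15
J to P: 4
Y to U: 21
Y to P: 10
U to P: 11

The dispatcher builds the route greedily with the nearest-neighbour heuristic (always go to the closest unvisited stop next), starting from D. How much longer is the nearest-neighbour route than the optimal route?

The nearest-neighbour route is 15 m longer than optimal.

D: Y=5, M=7, J=12, P=15, U=24 ⇒ Y
Y: P=10, M=12, J=14, U=21 ⇒ P
P: J=4, M=9, U=11 ⇒ J
J: M=5, U=15 ⇒ M
M: U=20 ⇒ U
NN route D → Y → P → J → M → U → D costs 68.
Optimal: D → M → J → U → P → Y → D costs 53 (by enumerating all 60 distinct tours).
Excess = 68 − 53 = 15.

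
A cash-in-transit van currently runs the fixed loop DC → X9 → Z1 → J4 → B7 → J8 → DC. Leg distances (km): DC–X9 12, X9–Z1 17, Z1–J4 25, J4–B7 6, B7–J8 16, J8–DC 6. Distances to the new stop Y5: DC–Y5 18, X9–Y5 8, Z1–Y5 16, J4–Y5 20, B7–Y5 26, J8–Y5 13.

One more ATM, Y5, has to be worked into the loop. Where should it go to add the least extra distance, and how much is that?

Insertion cost between consecutive stops i–j is d(i,Y5) + d(Y5,j) − d(i,j):
  between DC and X9: 18 + 8 − 12 = 14
  between X9 and Z1: 8 + 16 − 17 = 7
  between Z1 and J4: 16 + 20 − 25 = 11
  between J4 and B7: 20 + 26 − 6 = 40
  between B7 and J8: 26 + 13 − 16 = 23
  between J8 and DC: 13 + 18 − 6 = 25
Cheapest insertion is between X9 and Z1, adding 7.
New total = 82 + 7 = 89.

Minimum extra distance: 7 km, inserting Y5 between X9 and Z1.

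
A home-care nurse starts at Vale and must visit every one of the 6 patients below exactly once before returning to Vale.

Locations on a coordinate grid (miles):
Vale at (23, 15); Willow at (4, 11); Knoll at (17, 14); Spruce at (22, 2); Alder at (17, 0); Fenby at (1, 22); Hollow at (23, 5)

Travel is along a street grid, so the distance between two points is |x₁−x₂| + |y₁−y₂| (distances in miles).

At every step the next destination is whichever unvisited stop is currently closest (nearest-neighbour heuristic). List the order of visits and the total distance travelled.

At Vale the remaining stops are Knoll 7, Hollow 10, Spruce 14, Alder 21, Willow 23, Fenby 29; go to Knoll.
At Knoll the remaining stops are Alder 14, Hollow 15, Willow 16, Spruce 17, Fenby 24; go to Alder.
At Alder the remaining stops are Spruce 7, Hollow 11, Willow 24, Fenby 38; go to Spruce.
At Spruce the remaining stops are Hollow 4, Willow 27, Fenby 41; go to Hollow.
At Hollow the remaining stops are Willow 25, Fenby 39; go to Willow.
At Willow the remaining stops are Fenby 14; go to Fenby.
Return Fenby→Vale: 29.
Total = 7 + 14 + 7 + 4 + 25 + 14 + 29 = 100.

100 miles along Vale → Knoll → Alder → Spruce → Hollow → Willow → Fenby → Vale.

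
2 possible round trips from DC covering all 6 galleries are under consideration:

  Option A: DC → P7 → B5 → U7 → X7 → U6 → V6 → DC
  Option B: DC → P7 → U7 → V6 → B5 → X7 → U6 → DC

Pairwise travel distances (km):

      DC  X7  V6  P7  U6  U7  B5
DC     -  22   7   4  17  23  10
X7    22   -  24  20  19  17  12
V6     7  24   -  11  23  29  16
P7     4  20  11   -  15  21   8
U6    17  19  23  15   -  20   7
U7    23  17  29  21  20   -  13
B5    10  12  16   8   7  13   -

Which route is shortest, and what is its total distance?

91 km — Option A is the shortest.

Option A: 4 + 8 + 13 + 17 + 19 + 23 + 7 = 91
Option B: 4 + 21 + 29 + 16 + 12 + 19 + 17 = 118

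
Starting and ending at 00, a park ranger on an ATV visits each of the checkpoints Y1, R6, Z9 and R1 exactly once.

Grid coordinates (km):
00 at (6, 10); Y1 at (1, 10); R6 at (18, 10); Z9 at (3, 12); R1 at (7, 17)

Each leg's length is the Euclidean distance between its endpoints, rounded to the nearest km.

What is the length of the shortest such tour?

With 4 stops there are 4!/2 = 12 distinct round trips (a route and its reverse cost the same).
00 → Y1 → R6 → Z9 → R1 → 00: 5+17+15+6+7 = 50
00 → Y1 → R6 → R1 → Z9 → 00: 5+17+13+6+4 = 45
00 → Y1 → Z9 → R6 → R1 → 00: 5+3+15+13+7 = 43
00 → Y1 → Z9 → R1 → R6 → 00: 5+3+6+13+12 = 39
00 → Y1 → R1 → R6 → Z9 → 00: 5+9+13+15+4 = 46
00 → Y1 → R1 → Z9 → R6 → 00: 5+9+6+15+12 = 47
00 → R6 → Y1 → Z9 → R1 → 00: 12+17+3+6+7 = 45
00 → R6 → Y1 → R1 → Z9 → 00: 12+17+9+6+4 = 48
00 → R6 → Z9 → Y1 → R1 → 00: 12+15+3+9+7 = 46
00 → R6 → R1 → Y1 → Z9 → 00: 12+13+9+3+4 = 41
00 → Z9 → Y1 → R6 → R1 → 00: 4+3+17+13+7 = 44
00 → Z9 → R6 → Y1 → R1 → 00: 4+15+17+9+7 = 52
The minimum is 39.
One optimal route: 00 → Y1 → Z9 → R1 → R6 → 00 (or its reverse).

Shortest round trip = 39 km.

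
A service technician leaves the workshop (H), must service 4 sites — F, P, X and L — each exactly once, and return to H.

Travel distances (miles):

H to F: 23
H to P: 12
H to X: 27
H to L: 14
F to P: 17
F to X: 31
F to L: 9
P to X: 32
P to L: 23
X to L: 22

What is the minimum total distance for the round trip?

There are 12 distinct closed tours to check (reversals are equivalent).
H → F → P → X → L → H: 23+17+32+22+14 = 108
H → F → P → L → X → H: 23+17+23+22+27 = 112
H → F → X → P → L → H: 23+31+32+23+14 = 123
H → F → X → L → P → H: 23+31+22+23+12 = 111
H → F → L → P → X → H: 23+9+23+32+27 = 114
H → F → L → X → P → H: 23+9+22+32+12 = 98
H → P → F → X → L → H: 12+17+31+22+14 = 96
H → P → F → L → X → H: 12+17+9+22+27 = 87
H → P → X → F → L → H: 12+32+31+9+14 = 98
H → P → L → F → X → H: 12+23+9+31+27 = 102
H → X → F → P → L → H: 27+31+17+23+14 = 112
H → X → P → F → L → H: 27+32+17+9+14 = 99
The minimum is 87.
One optimal route: H → P → F → L → X → H (or its reverse).

Minimum total distance: 87 miles.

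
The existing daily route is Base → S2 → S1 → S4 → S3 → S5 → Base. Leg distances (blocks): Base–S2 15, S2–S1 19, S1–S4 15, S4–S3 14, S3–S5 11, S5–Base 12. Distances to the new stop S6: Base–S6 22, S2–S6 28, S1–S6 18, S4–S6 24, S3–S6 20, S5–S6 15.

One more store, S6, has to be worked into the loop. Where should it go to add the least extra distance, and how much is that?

+24 blocks — insert S6 between S3 and S5.

Insertion cost between consecutive stops i–j is d(i,S6) + d(S6,j) − d(i,j):
  between Base and S2: 22 + 28 − 15 = 35
  between S2 and S1: 28 + 18 − 19 = 27
  between S1 and S4: 18 + 24 − 15 = 27
  between S4 and S3: 24 + 20 − 14 = 30
  between S3 and S5: 20 + 15 − 11 = 24
  between S5 and Base: 15 + 22 − 12 = 25
Cheapest insertion is between S3 and S5, adding 24.
New total = 86 + 24 = 110.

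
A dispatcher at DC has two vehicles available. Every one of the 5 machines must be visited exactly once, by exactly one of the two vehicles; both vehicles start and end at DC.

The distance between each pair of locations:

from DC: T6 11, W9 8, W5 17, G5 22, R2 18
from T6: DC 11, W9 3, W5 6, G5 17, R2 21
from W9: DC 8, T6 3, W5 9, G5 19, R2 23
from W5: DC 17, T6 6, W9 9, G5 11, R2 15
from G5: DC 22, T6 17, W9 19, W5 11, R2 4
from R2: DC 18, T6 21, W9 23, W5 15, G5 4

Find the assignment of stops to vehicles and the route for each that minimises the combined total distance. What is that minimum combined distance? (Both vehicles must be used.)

Minimum combined distance: 66.

Try each way of splitting the stops between the two vehicles (each non-empty) and, for each split, find the best tour for each vehicle:
  {T6} + {W9, W5, G5, R2}: 22 + 50 = 72
  {W9} + {T6, W5, G5, R2}: 16 + 50 = 66
  {T6, W9} + {W5, G5, R2}: 22 + 50 = 72
  {W5} + {T6, W9, G5, R2}: 34 + 50 = 84
  {T6, W5} + {W9, G5, R2}: 34 + 49 = 83
  {W9, W5} + {T6, G5, R2}: 34 + 50 = 84
  … (15 splits in total)
Best: vehicle 1 DC → W9 → DC = 16; vehicle 2 DC → T6 → W5 → G5 → R2 → DC = 50; combined 66.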